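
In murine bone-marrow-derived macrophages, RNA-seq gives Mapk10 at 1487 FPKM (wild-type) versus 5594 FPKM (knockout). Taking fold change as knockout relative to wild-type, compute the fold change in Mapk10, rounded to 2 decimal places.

3.76

Fold change = 5594 / 1487 = 3.762
Mapk10 is upregulated.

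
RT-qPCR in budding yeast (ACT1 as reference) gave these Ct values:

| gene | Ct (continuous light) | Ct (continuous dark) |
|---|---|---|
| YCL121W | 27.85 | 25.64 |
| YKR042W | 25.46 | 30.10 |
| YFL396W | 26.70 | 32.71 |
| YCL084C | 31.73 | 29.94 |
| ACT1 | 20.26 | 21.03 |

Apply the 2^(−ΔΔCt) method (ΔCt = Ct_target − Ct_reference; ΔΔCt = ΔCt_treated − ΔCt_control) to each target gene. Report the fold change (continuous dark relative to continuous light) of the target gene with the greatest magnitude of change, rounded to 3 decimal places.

0.026

YCL121W: ΔΔCt = (25.64−21.03) − (27.85−20.26) = 4.61 − 7.59 = -2.98; fold change = 2^2.98 = 7.890
YKR042W: ΔΔCt = (30.10−21.03) − (25.46−20.26) = 9.07 − 5.20 = 3.87; fold change = 2^-3.87 = 0.068
YFL396W: ΔΔCt = (32.71−21.03) − (26.70−20.26) = 11.68 − 6.44 = 5.24; fold change = 2^-5.24 = 0.026
YCL084C: ΔΔCt = (29.94−21.03) − (31.73−20.26) = 8.91 − 11.47 = -2.56; fold change = 2^2.56 = 5.897
YFL396W has the largest |ΔΔCt| = 5.24.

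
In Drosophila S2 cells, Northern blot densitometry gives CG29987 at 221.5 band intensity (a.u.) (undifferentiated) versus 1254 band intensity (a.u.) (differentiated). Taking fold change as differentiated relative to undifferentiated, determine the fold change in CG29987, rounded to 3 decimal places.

5.661

Fold change = 1254 / 221.5 = 5.6614
CG29987 is upregulated.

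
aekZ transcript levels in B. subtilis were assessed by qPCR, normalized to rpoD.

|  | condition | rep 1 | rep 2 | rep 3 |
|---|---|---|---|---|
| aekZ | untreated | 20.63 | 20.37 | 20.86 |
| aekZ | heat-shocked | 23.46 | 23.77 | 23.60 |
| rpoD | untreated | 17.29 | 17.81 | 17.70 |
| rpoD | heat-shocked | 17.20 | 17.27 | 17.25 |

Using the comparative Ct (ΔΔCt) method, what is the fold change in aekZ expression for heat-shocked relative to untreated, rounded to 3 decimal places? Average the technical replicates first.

Mean Ct: aekZ untreated 20.620; aekZ heat-shocked 23.610; rpoD untreated 17.600; rpoD heat-shocked 17.240
ΔCt(untreated) = 20.620 − 17.600 = 3.020
ΔCt(heat-shocked) = 23.610 − 17.240 = 6.370
ΔΔCt = 6.370 − 3.020 = 3.350
Fold change = 2^(−3.350) = 0.0981

0.098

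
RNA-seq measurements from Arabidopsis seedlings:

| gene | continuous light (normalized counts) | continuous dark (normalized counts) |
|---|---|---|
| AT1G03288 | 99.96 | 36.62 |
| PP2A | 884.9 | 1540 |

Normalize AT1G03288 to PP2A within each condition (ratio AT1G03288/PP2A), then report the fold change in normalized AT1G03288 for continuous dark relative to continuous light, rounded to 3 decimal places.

AT1G03288/PP2A (continuous light) = 99.96 / 884.9 = 0.11296
AT1G03288/PP2A (continuous dark) = 36.62 / 1540 = 0.023779
Fold change = 0.023779 / 0.11296 = 0.2105

0.211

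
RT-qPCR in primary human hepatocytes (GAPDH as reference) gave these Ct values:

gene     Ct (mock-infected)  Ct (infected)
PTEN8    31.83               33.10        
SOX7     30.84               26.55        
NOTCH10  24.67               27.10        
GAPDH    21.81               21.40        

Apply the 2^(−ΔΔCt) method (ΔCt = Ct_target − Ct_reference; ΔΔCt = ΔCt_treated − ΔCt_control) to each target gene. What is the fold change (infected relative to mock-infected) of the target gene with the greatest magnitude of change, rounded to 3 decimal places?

PTEN8: ΔΔCt = (33.10−21.40) − (31.83−21.81) = 11.70 − 10.02 = 1.68; fold change = 2^-1.68 = 0.312
SOX7: ΔΔCt = (26.55−21.40) − (30.84−21.81) = 5.15 − 9.03 = -3.88; fold change = 2^3.88 = 14.723
NOTCH10: ΔΔCt = (27.10−21.40) − (24.67−21.81) = 5.70 − 2.86 = 2.84; fold change = 2^-2.84 = 0.140
SOX7 has the largest |ΔΔCt| = 3.88.

14.723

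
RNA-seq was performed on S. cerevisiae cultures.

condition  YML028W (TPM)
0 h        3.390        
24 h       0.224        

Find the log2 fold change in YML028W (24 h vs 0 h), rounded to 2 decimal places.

-3.92

Fold change = 0.224 / 3.390 = 0.0661
log2(0.0661) = -3.920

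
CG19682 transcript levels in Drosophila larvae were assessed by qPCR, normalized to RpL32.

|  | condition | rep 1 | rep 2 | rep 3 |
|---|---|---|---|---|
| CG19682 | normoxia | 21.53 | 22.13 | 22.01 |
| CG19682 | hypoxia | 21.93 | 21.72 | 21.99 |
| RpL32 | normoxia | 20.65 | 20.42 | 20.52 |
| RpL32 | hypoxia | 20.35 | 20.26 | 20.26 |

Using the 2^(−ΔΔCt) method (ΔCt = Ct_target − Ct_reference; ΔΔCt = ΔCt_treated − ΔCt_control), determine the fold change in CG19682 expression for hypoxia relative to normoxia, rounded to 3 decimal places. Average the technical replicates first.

0.853

Mean Ct: CG19682 normoxia 21.890; CG19682 hypoxia 21.880; RpL32 normoxia 20.530; RpL32 hypoxia 20.290
ΔCt(normoxia) = 21.890 − 20.530 = 1.360
ΔCt(hypoxia) = 21.880 − 20.290 = 1.590
ΔΔCt = 1.590 − 1.360 = 0.230
Fold change = 2^(−0.230) = 0.8526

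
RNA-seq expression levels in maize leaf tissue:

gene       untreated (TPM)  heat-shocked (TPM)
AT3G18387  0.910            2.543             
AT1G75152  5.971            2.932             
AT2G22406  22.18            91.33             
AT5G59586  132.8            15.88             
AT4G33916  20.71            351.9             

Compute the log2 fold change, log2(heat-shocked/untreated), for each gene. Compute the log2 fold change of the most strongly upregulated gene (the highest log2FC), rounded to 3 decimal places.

log2(2.543/0.910) = 1.483  (AT3G18387)
log2(2.932/5.971) = -1.026  (AT1G75152)
log2(91.33/22.18) = 2.042  (AT2G22406)
log2(15.88/132.8) = -3.064  (AT5G59586)
log2(351.9/20.71) = 4.087  (AT4G33916)
AT4G33916 is most strongly upregulated.

4.087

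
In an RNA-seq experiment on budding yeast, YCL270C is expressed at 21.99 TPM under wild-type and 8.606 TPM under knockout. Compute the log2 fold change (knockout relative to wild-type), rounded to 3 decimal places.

-1.353

Fold change = 8.606 / 21.99 = 0.3914
log2(0.3914) = -1.3534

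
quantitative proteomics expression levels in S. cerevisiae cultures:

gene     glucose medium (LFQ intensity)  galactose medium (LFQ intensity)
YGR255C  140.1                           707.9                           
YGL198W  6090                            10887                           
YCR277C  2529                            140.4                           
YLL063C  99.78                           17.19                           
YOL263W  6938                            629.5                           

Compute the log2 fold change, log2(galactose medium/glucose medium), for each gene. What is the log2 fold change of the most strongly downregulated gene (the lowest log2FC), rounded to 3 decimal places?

log2(707.9/140.1) = 2.337  (YGR255C)
log2(10887/6090) = 0.838  (YGL198W)
log2(140.4/2529) = -4.171  (YCR277C)
log2(17.19/99.78) = -2.537  (YLL063C)
log2(629.5/6938) = -3.462  (YOL263W)
YCR277C is most strongly downregulated.

-4.171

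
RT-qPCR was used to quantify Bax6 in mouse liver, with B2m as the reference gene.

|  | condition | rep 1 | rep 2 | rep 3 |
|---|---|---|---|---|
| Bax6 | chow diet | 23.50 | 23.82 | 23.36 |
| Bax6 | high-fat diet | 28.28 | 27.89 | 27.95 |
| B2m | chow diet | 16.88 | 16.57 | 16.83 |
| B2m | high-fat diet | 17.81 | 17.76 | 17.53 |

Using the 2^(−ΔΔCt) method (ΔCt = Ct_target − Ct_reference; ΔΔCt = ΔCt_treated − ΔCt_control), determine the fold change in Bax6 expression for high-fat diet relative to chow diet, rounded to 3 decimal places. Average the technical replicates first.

Mean Ct: Bax6 chow diet 23.560; Bax6 high-fat diet 28.040; B2m chow diet 16.760; B2m high-fat diet 17.700
ΔCt(chow diet) = 23.560 − 16.760 = 6.800
ΔCt(high-fat diet) = 28.040 − 17.700 = 10.340
ΔΔCt = 10.340 − 6.800 = 3.540
Fold change = 2^(−3.540) = 0.0860

0.086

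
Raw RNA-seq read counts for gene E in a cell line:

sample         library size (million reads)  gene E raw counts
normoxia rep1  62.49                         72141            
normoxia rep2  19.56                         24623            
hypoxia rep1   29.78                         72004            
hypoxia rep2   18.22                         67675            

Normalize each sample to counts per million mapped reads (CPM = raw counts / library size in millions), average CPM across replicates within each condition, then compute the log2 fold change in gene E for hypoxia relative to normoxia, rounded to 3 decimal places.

CPM(normoxia rep1) = 72141 / 62.49 = 1154.4407
CPM(normoxia rep2) = 24623 / 19.56 = 1258.8446
CPM(hypoxia rep1) = 72004 / 29.78 = 2417.8643
CPM(hypoxia rep2) = 67675 / 18.22 = 3714.3249
mean CPM(normoxia) = 1206.6426; mean CPM(hypoxia) = 3066.0946
Fold change = 3066.0946 / 1206.6426 = 2.54101
log2(2.54101) = 1.3454

1.345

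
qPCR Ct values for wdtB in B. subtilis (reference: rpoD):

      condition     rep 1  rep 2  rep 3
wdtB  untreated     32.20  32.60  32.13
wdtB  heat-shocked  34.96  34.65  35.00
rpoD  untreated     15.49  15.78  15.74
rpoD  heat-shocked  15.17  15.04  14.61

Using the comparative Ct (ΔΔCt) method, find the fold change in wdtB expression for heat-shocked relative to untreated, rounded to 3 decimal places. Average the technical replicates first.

0.102

Mean Ct: wdtB untreated 32.310; wdtB heat-shocked 34.870; rpoD untreated 15.670; rpoD heat-shocked 14.940
ΔCt(untreated) = 32.310 − 15.670 = 16.640
ΔCt(heat-shocked) = 34.870 − 14.940 = 19.930
ΔΔCt = 19.930 − 16.640 = 3.290
Fold change = 2^(−3.290) = 0.1022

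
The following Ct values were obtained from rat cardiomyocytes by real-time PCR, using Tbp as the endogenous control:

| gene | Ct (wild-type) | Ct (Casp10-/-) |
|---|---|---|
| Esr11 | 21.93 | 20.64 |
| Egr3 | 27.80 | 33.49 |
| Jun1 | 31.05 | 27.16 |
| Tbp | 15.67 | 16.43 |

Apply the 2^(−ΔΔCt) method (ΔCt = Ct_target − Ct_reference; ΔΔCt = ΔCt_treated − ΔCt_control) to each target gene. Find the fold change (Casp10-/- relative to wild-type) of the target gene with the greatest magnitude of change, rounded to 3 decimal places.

Esr11: ΔΔCt = (20.64−16.43) − (21.93−15.67) = 4.21 − 6.26 = -2.05; fold change = 2^2.05 = 4.141
Egr3: ΔΔCt = (33.49−16.43) − (27.80−15.67) = 17.06 − 12.13 = 4.93; fold change = 2^-4.93 = 0.033
Jun1: ΔΔCt = (27.16−16.43) − (31.05−15.67) = 10.73 − 15.38 = -4.65; fold change = 2^4.65 = 25.107
Egr3 has the largest |ΔΔCt| = 4.93.

0.033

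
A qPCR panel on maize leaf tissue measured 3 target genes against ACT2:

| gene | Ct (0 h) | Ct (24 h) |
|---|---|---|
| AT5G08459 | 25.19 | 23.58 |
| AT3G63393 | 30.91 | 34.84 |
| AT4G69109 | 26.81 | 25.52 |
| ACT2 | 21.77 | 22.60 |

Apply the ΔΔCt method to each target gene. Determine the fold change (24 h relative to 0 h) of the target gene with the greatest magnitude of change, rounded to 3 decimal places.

0.117

AT5G08459: ΔΔCt = (23.58−22.60) − (25.19−21.77) = 0.98 − 3.42 = -2.44; fold change = 2^2.44 = 5.426
AT3G63393: ΔΔCt = (34.84−22.60) − (30.91−21.77) = 12.24 − 9.14 = 3.10; fold change = 2^-3.10 = 0.117
AT4G69109: ΔΔCt = (25.52−22.60) − (26.81−21.77) = 2.92 − 5.04 = -2.12; fold change = 2^2.12 = 4.347
AT3G63393 has the largest |ΔΔCt| = 3.10.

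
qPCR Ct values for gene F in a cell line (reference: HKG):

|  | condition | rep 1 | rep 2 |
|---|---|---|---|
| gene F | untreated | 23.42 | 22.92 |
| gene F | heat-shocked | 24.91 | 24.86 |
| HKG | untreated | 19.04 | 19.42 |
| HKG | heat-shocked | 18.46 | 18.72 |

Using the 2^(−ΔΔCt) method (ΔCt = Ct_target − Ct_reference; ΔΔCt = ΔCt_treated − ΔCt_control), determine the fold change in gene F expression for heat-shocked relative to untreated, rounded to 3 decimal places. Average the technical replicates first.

Mean Ct: gene F untreated 23.170; gene F heat-shocked 24.885; HKG untreated 19.230; HKG heat-shocked 18.590
ΔCt(untreated) = 23.170 − 19.230 = 3.940
ΔCt(heat-shocked) = 24.885 − 18.590 = 6.295
ΔΔCt = 6.295 − 3.940 = 2.355
Fold change = 2^(−2.355) = 0.1955

0.195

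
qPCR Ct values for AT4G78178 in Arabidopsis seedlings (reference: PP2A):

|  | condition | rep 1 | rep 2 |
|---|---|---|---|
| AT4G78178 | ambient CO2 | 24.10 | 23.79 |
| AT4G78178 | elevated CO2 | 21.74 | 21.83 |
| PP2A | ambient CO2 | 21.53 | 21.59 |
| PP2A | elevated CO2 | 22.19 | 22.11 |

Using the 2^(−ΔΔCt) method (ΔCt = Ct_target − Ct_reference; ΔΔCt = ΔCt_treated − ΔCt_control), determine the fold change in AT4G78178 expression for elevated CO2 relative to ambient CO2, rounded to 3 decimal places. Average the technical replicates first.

6.727

Mean Ct: AT4G78178 ambient CO2 23.945; AT4G78178 elevated CO2 21.785; PP2A ambient CO2 21.560; PP2A elevated CO2 22.150
ΔCt(ambient CO2) = 23.945 − 21.560 = 2.385
ΔCt(elevated CO2) = 21.785 − 22.150 = -0.365
ΔΔCt = -0.365 − 2.385 = -2.750
Fold change = 2^(−(-2.750)) = 2^2.750 = 6.7272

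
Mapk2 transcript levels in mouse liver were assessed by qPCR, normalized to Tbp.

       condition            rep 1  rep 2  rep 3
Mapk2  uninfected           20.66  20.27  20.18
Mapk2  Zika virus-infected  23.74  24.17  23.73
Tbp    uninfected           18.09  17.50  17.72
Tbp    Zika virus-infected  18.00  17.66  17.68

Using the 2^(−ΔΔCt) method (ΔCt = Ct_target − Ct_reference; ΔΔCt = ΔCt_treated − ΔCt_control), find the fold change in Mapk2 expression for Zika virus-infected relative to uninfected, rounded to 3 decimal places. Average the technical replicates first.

0.088

Mean Ct: Mapk2 uninfected 20.370; Mapk2 Zika virus-infected 23.880; Tbp uninfected 17.770; Tbp Zika virus-infected 17.780
ΔCt(uninfected) = 20.370 − 17.770 = 2.600
ΔCt(Zika virus-infected) = 23.880 − 17.780 = 6.100
ΔΔCt = 6.100 − 2.600 = 3.500
Fold change = 2^(−3.500) = 0.0884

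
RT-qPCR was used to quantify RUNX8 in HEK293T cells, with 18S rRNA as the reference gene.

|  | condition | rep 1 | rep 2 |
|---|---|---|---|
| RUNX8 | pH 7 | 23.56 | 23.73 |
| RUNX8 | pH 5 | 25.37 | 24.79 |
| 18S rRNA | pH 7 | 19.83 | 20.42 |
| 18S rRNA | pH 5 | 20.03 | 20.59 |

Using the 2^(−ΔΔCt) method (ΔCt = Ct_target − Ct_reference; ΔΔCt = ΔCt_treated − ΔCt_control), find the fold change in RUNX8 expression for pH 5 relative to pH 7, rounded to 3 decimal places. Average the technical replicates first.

Mean Ct: RUNX8 pH 7 23.645; RUNX8 pH 5 25.080; 18S rRNA pH 7 20.125; 18S rRNA pH 5 20.310
ΔCt(pH 7) = 23.645 − 20.125 = 3.520
ΔCt(pH 5) = 25.080 − 20.310 = 4.770
ΔΔCt = 4.770 − 3.520 = 1.250
Fold change = 2^(−1.250) = 0.4204

0.420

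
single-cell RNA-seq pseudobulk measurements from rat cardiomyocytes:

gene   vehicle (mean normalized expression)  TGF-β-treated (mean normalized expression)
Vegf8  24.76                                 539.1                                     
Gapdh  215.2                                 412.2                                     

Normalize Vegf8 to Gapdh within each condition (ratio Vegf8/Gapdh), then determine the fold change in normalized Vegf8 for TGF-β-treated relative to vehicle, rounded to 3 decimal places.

Vegf8/Gapdh (vehicle) = 24.76 / 215.2 = 0.11506
Vegf8/Gapdh (TGF-β-treated) = 539.1 / 412.2 = 1.3079
Fold change = 1.3079 / 0.11506 = 11.3672

11.367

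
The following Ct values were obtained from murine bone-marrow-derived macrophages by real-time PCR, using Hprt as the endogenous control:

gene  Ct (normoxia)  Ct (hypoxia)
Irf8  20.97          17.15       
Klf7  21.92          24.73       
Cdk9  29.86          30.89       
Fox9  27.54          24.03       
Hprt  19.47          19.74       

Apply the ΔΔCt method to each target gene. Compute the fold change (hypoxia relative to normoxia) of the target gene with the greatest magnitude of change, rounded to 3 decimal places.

17.030

Irf8: ΔΔCt = (17.15−19.74) − (20.97−19.47) = -2.59 − 1.50 = -4.09; fold change = 2^4.09 = 17.030
Klf7: ΔΔCt = (24.73−19.74) − (21.92−19.47) = 4.99 − 2.45 = 2.54; fold change = 2^-2.54 = 0.172
Cdk9: ΔΔCt = (30.89−19.74) − (29.86−19.47) = 11.15 − 10.39 = 0.76; fold change = 2^-0.76 = 0.590
Fox9: ΔΔCt = (24.03−19.74) − (27.54−19.47) = 4.29 − 8.07 = -3.78; fold change = 2^3.78 = 13.737
Irf8 has the largest |ΔΔCt| = 4.09.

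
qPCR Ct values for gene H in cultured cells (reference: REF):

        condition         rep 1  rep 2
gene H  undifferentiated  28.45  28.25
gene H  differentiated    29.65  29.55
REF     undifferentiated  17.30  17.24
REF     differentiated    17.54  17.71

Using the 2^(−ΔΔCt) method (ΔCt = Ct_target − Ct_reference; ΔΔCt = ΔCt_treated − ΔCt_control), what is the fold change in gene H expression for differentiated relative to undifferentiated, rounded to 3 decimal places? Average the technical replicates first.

0.538

Mean Ct: gene H undifferentiated 28.350; gene H differentiated 29.600; REF undifferentiated 17.270; REF differentiated 17.625
ΔCt(undifferentiated) = 28.350 − 17.270 = 11.080
ΔCt(differentiated) = 29.600 − 17.625 = 11.975
ΔΔCt = 11.975 − 11.080 = 0.895
Fold change = 2^(−0.895) = 0.5377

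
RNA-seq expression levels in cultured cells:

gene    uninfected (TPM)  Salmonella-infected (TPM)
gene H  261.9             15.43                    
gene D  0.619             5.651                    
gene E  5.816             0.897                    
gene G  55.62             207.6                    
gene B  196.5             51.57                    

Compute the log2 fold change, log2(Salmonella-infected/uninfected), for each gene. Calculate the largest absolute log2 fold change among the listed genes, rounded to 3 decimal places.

log2(15.43/261.9) = -4.085  (gene H)
log2(5.651/0.619) = 3.190  (gene D)
log2(0.897/5.816) = -2.697  (gene E)
log2(207.6/55.62) = 1.900  (gene G)
log2(51.57/196.5) = -1.930  (gene B)
The largest magnitude belongs to gene H.

4.085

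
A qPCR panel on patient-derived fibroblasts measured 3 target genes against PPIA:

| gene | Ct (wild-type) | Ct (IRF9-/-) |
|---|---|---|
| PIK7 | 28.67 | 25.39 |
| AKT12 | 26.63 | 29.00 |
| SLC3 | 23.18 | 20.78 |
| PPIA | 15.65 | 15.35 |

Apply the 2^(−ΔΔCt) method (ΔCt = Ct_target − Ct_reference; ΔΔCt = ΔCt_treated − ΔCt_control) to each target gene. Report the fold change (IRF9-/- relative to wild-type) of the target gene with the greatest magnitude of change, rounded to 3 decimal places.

PIK7: ΔΔCt = (25.39−15.35) − (28.67−15.65) = 10.04 − 13.02 = -2.98; fold change = 2^2.98 = 7.890
AKT12: ΔΔCt = (29.00−15.35) − (26.63−15.65) = 13.65 − 10.98 = 2.67; fold change = 2^-2.67 = 0.157
SLC3: ΔΔCt = (20.78−15.35) − (23.18−15.65) = 5.43 − 7.53 = -2.10; fold change = 2^2.10 = 4.287
PIK7 has the largest |ΔΔCt| = 2.98.

7.890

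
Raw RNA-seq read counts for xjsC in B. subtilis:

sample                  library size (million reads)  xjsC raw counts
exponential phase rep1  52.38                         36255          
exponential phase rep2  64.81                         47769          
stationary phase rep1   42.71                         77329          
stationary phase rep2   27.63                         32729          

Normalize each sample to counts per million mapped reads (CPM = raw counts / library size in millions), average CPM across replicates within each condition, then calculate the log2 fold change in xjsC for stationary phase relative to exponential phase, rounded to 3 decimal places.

CPM(exponential phase rep1) = 36255 / 52.38 = 692.1535
CPM(exponential phase rep2) = 47769 / 64.81 = 737.0622
CPM(stationary phase rep1) = 77329 / 42.71 = 1810.5596
CPM(stationary phase rep2) = 32729 / 27.63 = 1184.5458
mean CPM(exponential phase) = 714.6078; mean CPM(stationary phase) = 1497.5527
Fold change = 1497.5527 / 714.6078 = 2.09563
log2(2.09563) = 1.0674

1.067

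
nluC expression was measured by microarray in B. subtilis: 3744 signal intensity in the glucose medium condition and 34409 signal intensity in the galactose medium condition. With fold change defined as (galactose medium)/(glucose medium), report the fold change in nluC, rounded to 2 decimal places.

Fold change = 34409 / 3744 = 9.190
nluC is upregulated.

9.19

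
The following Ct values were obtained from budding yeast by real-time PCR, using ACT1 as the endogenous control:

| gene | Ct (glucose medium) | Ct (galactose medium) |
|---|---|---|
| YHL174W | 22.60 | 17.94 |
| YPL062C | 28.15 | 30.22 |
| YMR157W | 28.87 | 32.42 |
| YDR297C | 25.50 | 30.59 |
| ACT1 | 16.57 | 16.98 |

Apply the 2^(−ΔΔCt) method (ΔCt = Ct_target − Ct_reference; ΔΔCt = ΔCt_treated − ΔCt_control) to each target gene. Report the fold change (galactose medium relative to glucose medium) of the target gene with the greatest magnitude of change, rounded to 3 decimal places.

YHL174W: ΔΔCt = (17.94−16.98) − (22.60−16.57) = 0.96 − 6.03 = -5.07; fold change = 2^5.07 = 33.591
YPL062C: ΔΔCt = (30.22−16.98) − (28.15−16.57) = 13.24 − 11.58 = 1.66; fold change = 2^-1.66 = 0.316
YMR157W: ΔΔCt = (32.42−16.98) − (28.87−16.57) = 15.44 − 12.30 = 3.14; fold change = 2^-3.14 = 0.113
YDR297C: ΔΔCt = (30.59−16.98) − (25.50−16.57) = 13.61 − 8.93 = 4.68; fold change = 2^-4.68 = 0.039
YHL174W has the largest |ΔΔCt| = 5.07.

33.591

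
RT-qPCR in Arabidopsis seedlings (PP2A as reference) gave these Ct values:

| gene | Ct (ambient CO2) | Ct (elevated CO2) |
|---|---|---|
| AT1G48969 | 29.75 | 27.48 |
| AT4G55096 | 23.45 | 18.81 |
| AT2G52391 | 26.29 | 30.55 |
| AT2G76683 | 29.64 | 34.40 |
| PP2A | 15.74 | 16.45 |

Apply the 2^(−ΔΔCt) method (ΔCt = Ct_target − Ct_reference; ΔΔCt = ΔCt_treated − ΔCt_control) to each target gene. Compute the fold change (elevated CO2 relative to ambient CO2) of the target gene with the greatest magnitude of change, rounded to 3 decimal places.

AT1G48969: ΔΔCt = (27.48−16.45) − (29.75−15.74) = 11.03 − 14.01 = -2.98; fold change = 2^2.98 = 7.890
AT4G55096: ΔΔCt = (18.81−16.45) − (23.45−15.74) = 2.36 − 7.71 = -5.35; fold change = 2^5.35 = 40.786
AT2G52391: ΔΔCt = (30.55−16.45) − (26.29−15.74) = 14.10 − 10.55 = 3.55; fold change = 2^-3.55 = 0.085
AT2G76683: ΔΔCt = (34.40−16.45) − (29.64−15.74) = 17.95 − 13.90 = 4.05; fold change = 2^-4.05 = 0.060
AT4G55096 has the largest |ΔΔCt| = 5.35.

40.786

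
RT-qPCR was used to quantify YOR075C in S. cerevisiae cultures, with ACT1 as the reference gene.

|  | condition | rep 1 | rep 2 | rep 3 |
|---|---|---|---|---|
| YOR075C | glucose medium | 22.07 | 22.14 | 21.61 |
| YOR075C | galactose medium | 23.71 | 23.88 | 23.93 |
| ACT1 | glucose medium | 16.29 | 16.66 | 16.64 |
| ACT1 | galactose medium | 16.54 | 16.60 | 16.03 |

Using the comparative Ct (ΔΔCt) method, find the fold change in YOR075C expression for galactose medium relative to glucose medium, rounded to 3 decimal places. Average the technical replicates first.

0.243

Mean Ct: YOR075C glucose medium 21.940; YOR075C galactose medium 23.840; ACT1 glucose medium 16.530; ACT1 galactose medium 16.390
ΔCt(glucose medium) = 21.940 − 16.530 = 5.410
ΔCt(galactose medium) = 23.840 − 16.390 = 7.450
ΔΔCt = 7.450 − 5.410 = 2.040
Fold change = 2^(−2.040) = 0.2432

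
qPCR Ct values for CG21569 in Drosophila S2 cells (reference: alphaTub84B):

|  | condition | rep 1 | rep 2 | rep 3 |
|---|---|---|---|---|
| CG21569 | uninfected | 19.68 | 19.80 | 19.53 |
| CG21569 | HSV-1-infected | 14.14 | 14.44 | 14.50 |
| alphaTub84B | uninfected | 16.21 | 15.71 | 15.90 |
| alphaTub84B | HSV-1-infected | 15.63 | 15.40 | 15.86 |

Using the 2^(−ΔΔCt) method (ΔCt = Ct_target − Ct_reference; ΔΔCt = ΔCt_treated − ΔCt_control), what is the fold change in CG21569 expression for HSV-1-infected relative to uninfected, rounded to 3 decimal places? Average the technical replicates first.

Mean Ct: CG21569 uninfected 19.670; CG21569 HSV-1-infected 14.360; alphaTub84B uninfected 15.940; alphaTub84B HSV-1-infected 15.630
ΔCt(uninfected) = 19.670 − 15.940 = 3.730
ΔCt(HSV-1-infected) = 14.360 − 15.630 = -1.270
ΔΔCt = -1.270 − 3.730 = -5.000
Fold change = 2^(−(-5.000)) = 2^5.000 = 32.0000

32.000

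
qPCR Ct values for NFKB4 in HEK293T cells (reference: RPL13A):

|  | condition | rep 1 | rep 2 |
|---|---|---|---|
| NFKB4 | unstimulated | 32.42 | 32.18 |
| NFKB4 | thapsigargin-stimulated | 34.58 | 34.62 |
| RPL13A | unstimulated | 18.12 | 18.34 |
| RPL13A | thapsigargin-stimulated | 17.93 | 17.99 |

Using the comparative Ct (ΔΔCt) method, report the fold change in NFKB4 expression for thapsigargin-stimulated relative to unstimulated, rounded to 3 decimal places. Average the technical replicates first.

Mean Ct: NFKB4 unstimulated 32.300; NFKB4 thapsigargin-stimulated 34.600; RPL13A unstimulated 18.230; RPL13A thapsigargin-stimulated 17.960
ΔCt(unstimulated) = 32.300 − 18.230 = 14.070
ΔCt(thapsigargin-stimulated) = 34.600 − 17.960 = 16.640
ΔΔCt = 16.640 − 14.070 = 2.570
Fold change = 2^(−2.570) = 0.1684

0.168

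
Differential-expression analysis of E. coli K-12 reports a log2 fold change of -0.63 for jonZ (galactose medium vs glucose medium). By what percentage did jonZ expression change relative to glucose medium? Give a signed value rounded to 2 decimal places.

Fold change = 2^(-0.63) = 0.6462
Percent change = (FC − 1) × 100% = (0.6462 − 1) × 100 = -35.38%

-35.38%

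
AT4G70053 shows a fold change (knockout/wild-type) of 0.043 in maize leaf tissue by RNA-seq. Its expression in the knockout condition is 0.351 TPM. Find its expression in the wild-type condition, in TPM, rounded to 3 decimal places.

8.163

wild-type expression = 0.351 / 0.043 = 8.163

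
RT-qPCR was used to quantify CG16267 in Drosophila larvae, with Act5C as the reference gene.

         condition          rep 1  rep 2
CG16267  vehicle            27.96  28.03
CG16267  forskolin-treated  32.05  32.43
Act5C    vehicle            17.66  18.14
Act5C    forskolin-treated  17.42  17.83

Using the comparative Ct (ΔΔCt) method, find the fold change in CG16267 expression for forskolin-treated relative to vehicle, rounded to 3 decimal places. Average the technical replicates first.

0.044

Mean Ct: CG16267 vehicle 27.995; CG16267 forskolin-treated 32.240; Act5C vehicle 17.900; Act5C forskolin-treated 17.625
ΔCt(vehicle) = 27.995 − 17.900 = 10.095
ΔCt(forskolin-treated) = 32.240 − 17.625 = 14.615
ΔΔCt = 14.615 − 10.095 = 4.520
Fold change = 2^(−4.520) = 0.0436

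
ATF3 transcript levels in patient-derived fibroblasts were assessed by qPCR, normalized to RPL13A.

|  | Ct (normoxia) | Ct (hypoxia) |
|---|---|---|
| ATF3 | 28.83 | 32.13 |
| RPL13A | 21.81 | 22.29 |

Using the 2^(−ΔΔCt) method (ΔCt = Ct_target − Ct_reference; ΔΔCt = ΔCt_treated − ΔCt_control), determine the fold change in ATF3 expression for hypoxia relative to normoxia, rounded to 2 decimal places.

0.14

ΔCt(normoxia) = 28.830 − 21.810 = 7.020
ΔCt(hypoxia) = 32.130 − 22.290 = 9.840
ΔΔCt = 9.840 − 7.020 = 2.820
Fold change = 2^(−2.820) = 0.142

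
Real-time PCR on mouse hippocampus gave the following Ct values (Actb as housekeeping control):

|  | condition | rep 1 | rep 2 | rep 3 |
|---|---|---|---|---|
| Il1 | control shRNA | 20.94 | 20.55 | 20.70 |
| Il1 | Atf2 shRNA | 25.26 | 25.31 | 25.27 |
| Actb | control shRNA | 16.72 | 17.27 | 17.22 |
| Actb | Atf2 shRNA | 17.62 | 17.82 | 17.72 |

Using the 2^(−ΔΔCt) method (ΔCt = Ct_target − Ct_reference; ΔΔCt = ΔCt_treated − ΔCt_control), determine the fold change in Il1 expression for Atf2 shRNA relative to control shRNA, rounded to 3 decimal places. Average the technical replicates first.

Mean Ct: Il1 control shRNA 20.730; Il1 Atf2 shRNA 25.280; Actb control shRNA 17.070; Actb Atf2 shRNA 17.720
ΔCt(control shRNA) = 20.730 − 17.070 = 3.660
ΔCt(Atf2 shRNA) = 25.280 − 17.720 = 7.560
ΔΔCt = 7.560 − 3.660 = 3.900
Fold change = 2^(−3.900) = 0.0670

0.067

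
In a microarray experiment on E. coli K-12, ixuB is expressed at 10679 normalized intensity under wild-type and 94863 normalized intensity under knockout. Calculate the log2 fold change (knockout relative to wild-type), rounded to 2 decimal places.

Fold change = 94863 / 10679 = 8.8831
log2(8.8831) = 3.151

3.15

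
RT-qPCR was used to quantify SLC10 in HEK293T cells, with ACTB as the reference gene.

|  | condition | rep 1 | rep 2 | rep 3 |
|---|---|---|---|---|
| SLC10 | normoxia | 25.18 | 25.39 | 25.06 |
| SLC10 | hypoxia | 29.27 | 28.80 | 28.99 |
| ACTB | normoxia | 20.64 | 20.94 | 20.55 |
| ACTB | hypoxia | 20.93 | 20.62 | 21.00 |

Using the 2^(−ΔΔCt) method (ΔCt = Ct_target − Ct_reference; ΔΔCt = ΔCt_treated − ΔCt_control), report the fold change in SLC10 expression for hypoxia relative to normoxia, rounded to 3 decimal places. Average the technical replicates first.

0.079

Mean Ct: SLC10 normoxia 25.210; SLC10 hypoxia 29.020; ACTB normoxia 20.710; ACTB hypoxia 20.850
ΔCt(normoxia) = 25.210 − 20.710 = 4.500
ΔCt(hypoxia) = 29.020 − 20.850 = 8.170
ΔΔCt = 8.170 − 4.500 = 3.670
Fold change = 2^(−3.670) = 0.0786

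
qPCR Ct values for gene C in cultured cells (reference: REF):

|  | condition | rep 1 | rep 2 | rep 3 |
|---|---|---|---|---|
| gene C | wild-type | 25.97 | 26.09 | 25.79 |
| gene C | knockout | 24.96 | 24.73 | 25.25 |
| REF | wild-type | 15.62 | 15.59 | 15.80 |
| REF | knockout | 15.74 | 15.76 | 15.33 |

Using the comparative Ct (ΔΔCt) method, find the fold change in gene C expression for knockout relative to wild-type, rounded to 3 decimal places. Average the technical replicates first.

Mean Ct: gene C wild-type 25.950; gene C knockout 24.980; REF wild-type 15.670; REF knockout 15.610
ΔCt(wild-type) = 25.950 − 15.670 = 10.280
ΔCt(knockout) = 24.980 − 15.610 = 9.370
ΔΔCt = 9.370 − 10.280 = -0.910
Fold change = 2^(−(-0.910)) = 2^0.910 = 1.8790

1.879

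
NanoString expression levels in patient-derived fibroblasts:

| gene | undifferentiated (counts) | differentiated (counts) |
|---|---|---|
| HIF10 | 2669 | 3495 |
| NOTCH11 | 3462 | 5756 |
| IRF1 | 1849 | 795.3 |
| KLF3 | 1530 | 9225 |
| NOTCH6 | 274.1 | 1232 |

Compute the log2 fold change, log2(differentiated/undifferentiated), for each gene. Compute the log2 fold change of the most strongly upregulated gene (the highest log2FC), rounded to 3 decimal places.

log2(3495/2669) = 0.389  (HIF10)
log2(5756/3462) = 0.733  (NOTCH11)
log2(795.3/1849) = -1.217  (IRF1)
log2(9225/1530) = 2.592  (KLF3)
log2(1232/274.1) = 2.168  (NOTCH6)
KLF3 is most strongly upregulated.

2.592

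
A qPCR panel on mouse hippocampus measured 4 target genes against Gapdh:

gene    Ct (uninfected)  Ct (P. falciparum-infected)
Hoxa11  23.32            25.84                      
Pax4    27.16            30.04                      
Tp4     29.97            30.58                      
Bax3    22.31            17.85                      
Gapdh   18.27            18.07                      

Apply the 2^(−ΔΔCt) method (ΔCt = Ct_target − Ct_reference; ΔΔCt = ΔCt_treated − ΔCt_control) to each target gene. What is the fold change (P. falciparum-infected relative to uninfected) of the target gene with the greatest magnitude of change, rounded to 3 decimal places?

19.160

Hoxa11: ΔΔCt = (25.84−18.07) − (23.32−18.27) = 7.77 − 5.05 = 2.72; fold change = 2^-2.72 = 0.152
Pax4: ΔΔCt = (30.04−18.07) − (27.16−18.27) = 11.97 − 8.89 = 3.08; fold change = 2^-3.08 = 0.118
Tp4: ΔΔCt = (30.58−18.07) − (29.97−18.27) = 12.51 − 11.70 = 0.81; fold change = 2^-0.81 = 0.570
Bax3: ΔΔCt = (17.85−18.07) − (22.31−18.27) = -0.22 − 4.04 = -4.26; fold change = 2^4.26 = 19.160
Bax3 has the largest |ΔΔCt| = 4.26.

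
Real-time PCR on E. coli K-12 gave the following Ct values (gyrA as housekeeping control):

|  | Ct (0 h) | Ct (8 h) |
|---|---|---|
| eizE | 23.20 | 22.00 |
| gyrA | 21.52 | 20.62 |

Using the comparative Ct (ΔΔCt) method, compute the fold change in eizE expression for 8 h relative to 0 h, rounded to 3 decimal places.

ΔCt(0 h) = 23.200 − 21.520 = 1.680
ΔCt(8 h) = 22.000 − 20.620 = 1.380
ΔΔCt = 1.380 − 1.680 = -0.300
Fold change = 2^(−(-0.300)) = 2^0.300 = 1.2311

1.231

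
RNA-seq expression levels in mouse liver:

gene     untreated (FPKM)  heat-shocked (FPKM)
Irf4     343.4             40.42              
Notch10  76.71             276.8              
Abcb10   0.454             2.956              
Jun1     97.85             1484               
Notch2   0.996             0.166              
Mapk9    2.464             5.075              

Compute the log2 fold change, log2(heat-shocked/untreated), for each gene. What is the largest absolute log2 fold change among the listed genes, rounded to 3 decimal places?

3.923

log2(40.42/343.4) = -3.087  (Irf4)
log2(276.8/76.71) = 1.851  (Notch10)
log2(2.956/0.454) = 2.703  (Abcb10)
log2(1484/97.85) = 3.923  (Jun1)
log2(0.166/0.996) = -2.585  (Notch2)
log2(5.075/2.464) = 1.042  (Mapk9)
The largest magnitude belongs to Jun1.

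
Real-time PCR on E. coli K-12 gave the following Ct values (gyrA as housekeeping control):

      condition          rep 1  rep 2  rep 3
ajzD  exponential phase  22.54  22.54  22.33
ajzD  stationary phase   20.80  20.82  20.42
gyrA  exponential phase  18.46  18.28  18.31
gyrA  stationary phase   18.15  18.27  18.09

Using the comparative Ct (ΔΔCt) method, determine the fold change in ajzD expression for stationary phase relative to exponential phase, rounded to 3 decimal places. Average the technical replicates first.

3.053

Mean Ct: ajzD exponential phase 22.470; ajzD stationary phase 20.680; gyrA exponential phase 18.350; gyrA stationary phase 18.170
ΔCt(exponential phase) = 22.470 − 18.350 = 4.120
ΔCt(stationary phase) = 20.680 − 18.170 = 2.510
ΔΔCt = 2.510 − 4.120 = -1.610
Fold change = 2^(−(-1.610)) = 2^1.610 = 3.0525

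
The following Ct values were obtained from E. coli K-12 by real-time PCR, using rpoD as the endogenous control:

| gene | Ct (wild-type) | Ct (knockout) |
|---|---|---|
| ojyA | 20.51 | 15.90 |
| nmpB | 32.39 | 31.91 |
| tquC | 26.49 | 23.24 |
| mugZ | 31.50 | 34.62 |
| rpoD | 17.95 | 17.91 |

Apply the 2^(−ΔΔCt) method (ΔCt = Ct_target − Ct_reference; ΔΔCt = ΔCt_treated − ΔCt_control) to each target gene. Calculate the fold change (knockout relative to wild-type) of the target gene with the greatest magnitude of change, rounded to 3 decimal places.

23.752

ojyA: ΔΔCt = (15.90−17.91) − (20.51−17.95) = -2.01 − 2.56 = -4.57; fold change = 2^4.57 = 23.752
nmpB: ΔΔCt = (31.91−17.91) − (32.39−17.95) = 14.00 − 14.44 = -0.44; fold change = 2^0.44 = 1.357
tquC: ΔΔCt = (23.24−17.91) − (26.49−17.95) = 5.33 − 8.54 = -3.21; fold change = 2^3.21 = 9.254
mugZ: ΔΔCt = (34.62−17.91) − (31.50−17.95) = 16.71 − 13.55 = 3.16; fold change = 2^-3.16 = 0.112
ojyA has the largest |ΔΔCt| = 4.57.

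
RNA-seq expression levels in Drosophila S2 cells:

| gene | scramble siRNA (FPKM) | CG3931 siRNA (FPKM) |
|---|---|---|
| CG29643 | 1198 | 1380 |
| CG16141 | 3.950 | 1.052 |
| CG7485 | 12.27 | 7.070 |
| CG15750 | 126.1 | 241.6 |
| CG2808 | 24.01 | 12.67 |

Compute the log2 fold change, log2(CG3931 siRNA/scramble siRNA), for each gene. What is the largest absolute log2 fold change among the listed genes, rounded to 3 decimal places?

1.909

log2(1380/1198) = 0.204  (CG29643)
log2(1.052/3.950) = -1.909  (CG16141)
log2(7.070/12.27) = -0.795  (CG7485)
log2(241.6/126.1) = 0.938  (CG15750)
log2(12.67/24.01) = -0.922  (CG2808)
The largest magnitude belongs to CG16141.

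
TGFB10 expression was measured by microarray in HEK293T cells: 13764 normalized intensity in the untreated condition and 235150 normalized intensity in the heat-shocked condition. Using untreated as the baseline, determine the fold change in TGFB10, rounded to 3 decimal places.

Fold change = 235150 / 13764 = 17.0844
TGFB10 is upregulated.

17.084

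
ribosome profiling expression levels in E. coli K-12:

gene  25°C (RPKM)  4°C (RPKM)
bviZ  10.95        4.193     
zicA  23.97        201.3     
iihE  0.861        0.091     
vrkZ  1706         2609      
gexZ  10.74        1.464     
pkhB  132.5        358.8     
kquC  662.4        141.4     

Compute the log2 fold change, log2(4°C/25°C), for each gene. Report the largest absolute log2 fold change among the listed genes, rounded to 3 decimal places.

log2(4.193/10.95) = -1.385  (bviZ)
log2(201.3/23.97) = 3.070  (zicA)
log2(0.091/0.861) = -3.242  (iihE)
log2(2609/1706) = 0.613  (vrkZ)
log2(1.464/10.74) = -2.875  (gexZ)
log2(358.8/132.5) = 1.437  (pkhB)
log2(141.4/662.4) = -2.228  (kquC)
The largest magnitude belongs to iihE.

3.242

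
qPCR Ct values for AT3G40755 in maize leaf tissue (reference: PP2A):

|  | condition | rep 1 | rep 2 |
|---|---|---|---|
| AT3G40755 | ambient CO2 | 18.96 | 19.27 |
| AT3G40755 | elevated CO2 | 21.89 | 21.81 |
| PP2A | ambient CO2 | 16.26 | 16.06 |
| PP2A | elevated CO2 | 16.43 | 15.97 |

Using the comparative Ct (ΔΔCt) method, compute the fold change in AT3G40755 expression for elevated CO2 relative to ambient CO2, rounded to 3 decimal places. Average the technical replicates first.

0.154

Mean Ct: AT3G40755 ambient CO2 19.115; AT3G40755 elevated CO2 21.850; PP2A ambient CO2 16.160; PP2A elevated CO2 16.200
ΔCt(ambient CO2) = 19.115 − 16.160 = 2.955
ΔCt(elevated CO2) = 21.850 − 16.200 = 5.650
ΔΔCt = 5.650 − 2.955 = 2.695
Fold change = 2^(−2.695) = 0.1544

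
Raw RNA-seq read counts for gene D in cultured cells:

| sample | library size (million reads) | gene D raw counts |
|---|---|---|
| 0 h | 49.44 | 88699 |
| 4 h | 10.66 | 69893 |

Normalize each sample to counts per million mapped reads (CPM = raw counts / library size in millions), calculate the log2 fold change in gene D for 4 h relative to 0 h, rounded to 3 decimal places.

1.870

CPM(0 h) = 88699 / 49.44 = 1794.0736
CPM(4 h) = 69893 / 10.66 = 6556.5666
Fold change = 6556.5666 / 1794.0736 = 3.65457
log2(3.65457) = 1.8697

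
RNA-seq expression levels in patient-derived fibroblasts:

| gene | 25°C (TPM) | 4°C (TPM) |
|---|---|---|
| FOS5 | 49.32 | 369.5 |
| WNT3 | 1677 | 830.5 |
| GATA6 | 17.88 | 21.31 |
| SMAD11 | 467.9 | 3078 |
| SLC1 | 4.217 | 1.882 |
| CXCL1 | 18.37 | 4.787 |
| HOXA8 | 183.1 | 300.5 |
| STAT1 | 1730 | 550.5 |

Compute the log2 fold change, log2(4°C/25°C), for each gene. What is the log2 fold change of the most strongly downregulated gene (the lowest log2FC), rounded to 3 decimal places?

log2(369.5/49.32) = 2.905  (FOS5)
log2(830.5/1677) = -1.014  (WNT3)
log2(21.31/17.88) = 0.253  (GATA6)
log2(3078/467.9) = 2.718  (SMAD11)
log2(1.882/4.217) = -1.164  (SLC1)
log2(4.787/18.37) = -1.940  (CXCL1)
log2(300.5/183.1) = 0.715  (HOXA8)
log2(550.5/1730) = -1.652  (STAT1)
CXCL1 is most strongly downregulated.

-1.940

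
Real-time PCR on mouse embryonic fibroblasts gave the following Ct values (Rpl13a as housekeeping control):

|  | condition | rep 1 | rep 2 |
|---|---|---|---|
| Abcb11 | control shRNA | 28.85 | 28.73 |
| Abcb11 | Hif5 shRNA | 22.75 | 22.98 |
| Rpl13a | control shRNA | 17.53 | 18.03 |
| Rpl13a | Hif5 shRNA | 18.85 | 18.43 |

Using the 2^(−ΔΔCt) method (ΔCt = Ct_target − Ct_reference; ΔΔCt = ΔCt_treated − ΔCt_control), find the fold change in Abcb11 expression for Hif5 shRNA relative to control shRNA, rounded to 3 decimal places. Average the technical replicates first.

110.278

Mean Ct: Abcb11 control shRNA 28.790; Abcb11 Hif5 shRNA 22.865; Rpl13a control shRNA 17.780; Rpl13a Hif5 shRNA 18.640
ΔCt(control shRNA) = 28.790 − 17.780 = 11.010
ΔCt(Hif5 shRNA) = 22.865 − 18.640 = 4.225
ΔΔCt = 4.225 − 11.010 = -6.785
Fold change = 2^(−(-6.785)) = 2^6.785 = 110.2779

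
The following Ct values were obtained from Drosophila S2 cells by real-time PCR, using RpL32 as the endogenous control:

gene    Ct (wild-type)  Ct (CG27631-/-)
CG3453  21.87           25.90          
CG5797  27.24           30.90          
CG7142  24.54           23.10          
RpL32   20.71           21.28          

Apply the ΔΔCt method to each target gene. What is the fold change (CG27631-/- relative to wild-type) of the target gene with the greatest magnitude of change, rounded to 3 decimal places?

0.091

CG3453: ΔΔCt = (25.90−21.28) − (21.87−20.71) = 4.62 − 1.16 = 3.46; fold change = 2^-3.46 = 0.091
CG5797: ΔΔCt = (30.90−21.28) − (27.24−20.71) = 9.62 − 6.53 = 3.09; fold change = 2^-3.09 = 0.117
CG7142: ΔΔCt = (23.10−21.28) − (24.54−20.71) = 1.82 − 3.83 = -2.01; fold change = 2^2.01 = 4.028
CG3453 has the largest |ΔΔCt| = 3.46.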